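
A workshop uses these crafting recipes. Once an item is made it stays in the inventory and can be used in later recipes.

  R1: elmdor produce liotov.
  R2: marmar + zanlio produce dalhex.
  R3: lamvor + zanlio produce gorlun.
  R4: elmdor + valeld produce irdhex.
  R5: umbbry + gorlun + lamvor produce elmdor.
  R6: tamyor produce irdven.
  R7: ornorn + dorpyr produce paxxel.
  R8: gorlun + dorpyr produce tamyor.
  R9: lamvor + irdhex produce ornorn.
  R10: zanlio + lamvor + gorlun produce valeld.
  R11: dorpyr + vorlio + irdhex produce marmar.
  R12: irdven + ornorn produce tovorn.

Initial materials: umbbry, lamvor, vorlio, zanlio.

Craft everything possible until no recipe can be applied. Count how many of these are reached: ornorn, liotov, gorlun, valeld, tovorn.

lamvor + zanlio → gorlun (R3).
Using R10, zanlio, lamvor, and gorlun make valeld.
Using R5, umbbry, gorlun, and lamvor make elmdor.
Using R4, elmdor and valeld make irdhex.
elmdor → liotov (R1).
Using R9, lamvor and irdhex make ornorn.
ornorn: reached.
liotov: reached.
gorlun: reached.
valeld: reached.
tovorn would need irdven and ornorn (R12), but irdven is never obtained.
Reached: ornorn, liotov, gorlun, and valeld — 4 of the 5.

4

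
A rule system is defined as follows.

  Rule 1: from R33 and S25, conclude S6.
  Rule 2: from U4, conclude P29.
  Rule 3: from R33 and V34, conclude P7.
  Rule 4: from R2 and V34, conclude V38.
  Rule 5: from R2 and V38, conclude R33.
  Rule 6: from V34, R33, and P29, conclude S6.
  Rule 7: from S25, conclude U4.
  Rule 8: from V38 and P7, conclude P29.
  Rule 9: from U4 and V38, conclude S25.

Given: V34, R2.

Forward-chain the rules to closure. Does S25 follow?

S25 would need U4 and V38 (Rule 9), but U4 is never established.

No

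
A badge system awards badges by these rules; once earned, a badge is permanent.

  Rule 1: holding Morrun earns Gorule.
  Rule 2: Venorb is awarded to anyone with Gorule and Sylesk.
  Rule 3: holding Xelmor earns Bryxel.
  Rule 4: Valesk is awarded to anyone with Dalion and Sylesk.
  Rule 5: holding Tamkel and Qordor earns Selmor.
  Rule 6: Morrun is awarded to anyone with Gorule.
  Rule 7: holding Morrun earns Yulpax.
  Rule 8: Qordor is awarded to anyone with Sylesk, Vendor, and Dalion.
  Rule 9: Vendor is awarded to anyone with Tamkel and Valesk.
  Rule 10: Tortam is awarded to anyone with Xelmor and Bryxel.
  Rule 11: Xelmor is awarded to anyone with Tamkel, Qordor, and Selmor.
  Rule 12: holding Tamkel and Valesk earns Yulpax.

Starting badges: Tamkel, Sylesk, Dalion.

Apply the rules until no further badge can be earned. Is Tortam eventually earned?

With Dalion and Sylesk, Valesk is earned (Rule 4).
With Tamkel and Valesk, Vendor is earned (Rule 9).
With Sylesk, Vendor, and Dalion, Qordor is earned (Rule 8).
With Tamkel and Qordor, Selmor is earned (Rule 5).
With Tamkel, Qordor, and Selmor, Xelmor is earned (Rule 11).
With Xelmor, Bryxel is earned (Rule 3).
With Xelmor and Bryxel, Tortam is earned (Rule 10).

Yes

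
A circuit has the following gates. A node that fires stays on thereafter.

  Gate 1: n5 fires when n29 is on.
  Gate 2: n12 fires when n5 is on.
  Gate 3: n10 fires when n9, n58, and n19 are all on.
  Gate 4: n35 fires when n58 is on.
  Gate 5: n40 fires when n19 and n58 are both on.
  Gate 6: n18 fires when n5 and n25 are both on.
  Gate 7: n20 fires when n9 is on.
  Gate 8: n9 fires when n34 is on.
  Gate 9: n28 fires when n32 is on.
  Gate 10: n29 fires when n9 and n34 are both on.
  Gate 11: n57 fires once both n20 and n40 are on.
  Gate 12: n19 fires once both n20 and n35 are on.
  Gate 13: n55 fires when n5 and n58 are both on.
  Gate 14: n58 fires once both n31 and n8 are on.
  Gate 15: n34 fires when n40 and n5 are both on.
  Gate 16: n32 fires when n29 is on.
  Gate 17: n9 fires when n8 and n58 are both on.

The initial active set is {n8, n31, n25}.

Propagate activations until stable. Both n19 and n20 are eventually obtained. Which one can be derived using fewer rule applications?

n20: n31 and n8 are on, so n58 fires (Gate 14). Gate 17: n8 and n58 on → n9 on. n9 is on, so n20 fires (Gate 7). [3 rule applications]
n19: Gate 14: n31 and n8 on → n58 on. Gate 17: n8 and n58 on → n9 on. n58 is on, so n35 fires (Gate 4). n9 is on, so n20 fires (Gate 7). Gate 12: n20 and n35 on → n19 on. [5 rule applications]
n20 needs fewer.

n20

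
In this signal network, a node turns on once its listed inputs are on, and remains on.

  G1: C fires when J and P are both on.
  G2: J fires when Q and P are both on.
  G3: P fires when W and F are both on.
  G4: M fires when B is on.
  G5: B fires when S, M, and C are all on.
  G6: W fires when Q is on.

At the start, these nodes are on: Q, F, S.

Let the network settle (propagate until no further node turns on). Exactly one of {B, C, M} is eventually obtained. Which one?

C

Q is on, so W fires (G6).
W and F are on, so P fires (G3).
Q and P are on, so J fires (G2).
G1: J and P on → C on.
M would need B (G4), but B never turns on. B would need S, M, and C (G5), but M never turns on.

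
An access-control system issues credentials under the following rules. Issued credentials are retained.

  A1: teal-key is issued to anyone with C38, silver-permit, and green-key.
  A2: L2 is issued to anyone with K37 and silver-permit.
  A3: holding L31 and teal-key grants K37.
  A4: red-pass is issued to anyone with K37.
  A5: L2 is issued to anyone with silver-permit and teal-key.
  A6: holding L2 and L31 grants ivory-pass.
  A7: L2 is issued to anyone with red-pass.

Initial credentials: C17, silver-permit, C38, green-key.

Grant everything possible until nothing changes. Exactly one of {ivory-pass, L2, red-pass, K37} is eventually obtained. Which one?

L2

Holding C38, silver-permit, and green-key grants teal-key (A1).
Holding silver-permit and teal-key grants L2 (A5).
red-pass would need K37 (A4), but K37 is never granted. K37 would need L31 and teal-key (A3), but L31 is never granted. ivory-pass would need L2 and L31 (A6), but L31 is never granted.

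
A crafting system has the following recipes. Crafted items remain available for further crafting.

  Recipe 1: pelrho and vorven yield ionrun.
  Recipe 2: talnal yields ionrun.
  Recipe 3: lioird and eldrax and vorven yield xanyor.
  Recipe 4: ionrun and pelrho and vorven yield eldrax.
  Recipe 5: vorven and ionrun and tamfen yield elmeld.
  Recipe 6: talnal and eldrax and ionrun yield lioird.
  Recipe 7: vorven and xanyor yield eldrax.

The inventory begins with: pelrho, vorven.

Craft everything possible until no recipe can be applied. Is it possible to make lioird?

lioird would need talnal, eldrax, and ionrun (Recipe 6), but talnal is never obtained.

No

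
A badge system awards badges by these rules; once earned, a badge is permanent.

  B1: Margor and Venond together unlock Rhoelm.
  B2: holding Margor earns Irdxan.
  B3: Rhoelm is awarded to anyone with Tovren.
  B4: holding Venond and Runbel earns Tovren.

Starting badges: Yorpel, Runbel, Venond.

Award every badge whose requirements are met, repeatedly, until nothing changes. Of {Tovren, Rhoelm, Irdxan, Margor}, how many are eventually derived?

With Venond and Runbel, Tovren is earned (B4).
With Tovren, Rhoelm is earned (B3).
Tovren: reached.
Rhoelm: reached.
Irdxan would need Margor (B2), but Margor is never earned.
No rule produces Margor, and it is not given.
Reached: Tovren and Rhoelm — 2 of the 4.

2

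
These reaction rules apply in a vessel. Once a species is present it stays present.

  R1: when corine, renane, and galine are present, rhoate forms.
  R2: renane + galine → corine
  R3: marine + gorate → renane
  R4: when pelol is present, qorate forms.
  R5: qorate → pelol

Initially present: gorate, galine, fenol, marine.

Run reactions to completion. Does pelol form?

pelol would need qorate (R5), but qorate never forms.

No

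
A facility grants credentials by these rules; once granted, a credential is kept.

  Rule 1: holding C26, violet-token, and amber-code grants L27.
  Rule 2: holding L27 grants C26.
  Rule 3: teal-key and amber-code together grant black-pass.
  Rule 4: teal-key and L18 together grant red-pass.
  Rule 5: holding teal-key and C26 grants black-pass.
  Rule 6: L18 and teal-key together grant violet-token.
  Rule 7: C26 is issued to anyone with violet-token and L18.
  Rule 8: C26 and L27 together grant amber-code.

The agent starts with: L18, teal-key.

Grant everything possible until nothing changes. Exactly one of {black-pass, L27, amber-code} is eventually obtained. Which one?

Holding L18 and teal-key grants violet-token (Rule 6).
Holding violet-token and L18 grants C26 (Rule 7).
Holding teal-key and C26 grants black-pass (Rule 5).
L27 would need C26, violet-token, and amber-code (Rule 1), but amber-code is never granted. amber-code would need C26 and L27 (Rule 8), but L27 is never granted.

black-pass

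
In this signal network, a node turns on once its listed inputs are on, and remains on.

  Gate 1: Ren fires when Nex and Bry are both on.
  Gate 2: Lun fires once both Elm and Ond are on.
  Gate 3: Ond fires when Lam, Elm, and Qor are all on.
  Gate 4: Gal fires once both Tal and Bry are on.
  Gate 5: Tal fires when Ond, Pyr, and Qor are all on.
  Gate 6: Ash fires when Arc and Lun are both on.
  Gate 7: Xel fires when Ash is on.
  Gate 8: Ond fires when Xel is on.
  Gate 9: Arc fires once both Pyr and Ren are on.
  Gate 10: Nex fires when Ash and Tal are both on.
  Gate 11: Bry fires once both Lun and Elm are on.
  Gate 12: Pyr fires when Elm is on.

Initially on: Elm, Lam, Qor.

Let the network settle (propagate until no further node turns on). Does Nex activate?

Nex would need Ash and Tal (Gate 10), but Ash never turns on.

No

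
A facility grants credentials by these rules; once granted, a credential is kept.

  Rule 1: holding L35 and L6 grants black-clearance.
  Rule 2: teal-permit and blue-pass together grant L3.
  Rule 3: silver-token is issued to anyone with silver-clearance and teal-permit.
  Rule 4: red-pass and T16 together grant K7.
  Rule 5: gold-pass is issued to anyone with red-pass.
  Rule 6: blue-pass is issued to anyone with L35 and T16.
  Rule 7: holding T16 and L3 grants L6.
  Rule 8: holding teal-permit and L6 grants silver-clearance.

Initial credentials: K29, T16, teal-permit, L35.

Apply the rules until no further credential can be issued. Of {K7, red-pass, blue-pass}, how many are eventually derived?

1

Holding L35 and T16 grants blue-pass (Rule 6).
K7 would need red-pass and T16 (Rule 4), but red-pass is never granted.
No rule produces red-pass, and it is not given.
blue-pass: reached.
Reached: blue-pass — 1 of the 3.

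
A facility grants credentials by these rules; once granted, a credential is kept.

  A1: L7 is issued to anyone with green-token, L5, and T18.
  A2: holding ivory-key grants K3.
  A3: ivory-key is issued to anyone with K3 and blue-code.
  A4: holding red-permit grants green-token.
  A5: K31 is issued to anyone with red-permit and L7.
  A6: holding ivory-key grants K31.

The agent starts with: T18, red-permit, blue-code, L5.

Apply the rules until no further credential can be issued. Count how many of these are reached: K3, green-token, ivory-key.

Holding red-permit grants green-token (A4).
K3 would need ivory-key (A2), but ivory-key is never granted.
green-token: reached.
ivory-key would need K3 and blue-code (A3), but K3 is never granted.
Reached: green-token — 1 of the 3.

1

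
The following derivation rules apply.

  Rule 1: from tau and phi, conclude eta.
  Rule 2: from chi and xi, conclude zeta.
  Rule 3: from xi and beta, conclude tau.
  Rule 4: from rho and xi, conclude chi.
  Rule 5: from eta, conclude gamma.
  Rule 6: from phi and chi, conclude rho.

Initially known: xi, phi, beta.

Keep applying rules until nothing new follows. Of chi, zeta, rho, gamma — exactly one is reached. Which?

gamma

From xi and beta, Rule 3 gives tau.
tau and phi hold, so eta follows (Rule 1).
From eta, Rule 5 gives gamma.
chi would need rho and xi (Rule 4), but rho is never established. rho would need phi and chi (Rule 6), but chi is never established. zeta would need chi and xi (Rule 2), but chi is never established.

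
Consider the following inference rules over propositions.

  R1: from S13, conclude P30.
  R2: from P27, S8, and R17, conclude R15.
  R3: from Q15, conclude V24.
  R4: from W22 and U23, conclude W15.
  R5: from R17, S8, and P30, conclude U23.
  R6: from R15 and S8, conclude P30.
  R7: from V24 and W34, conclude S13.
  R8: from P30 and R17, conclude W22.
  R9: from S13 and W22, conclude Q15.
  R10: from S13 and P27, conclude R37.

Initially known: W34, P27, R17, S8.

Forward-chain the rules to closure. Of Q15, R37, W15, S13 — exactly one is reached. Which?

W15

P27, S8, and R17 hold, so R15 follows (R2).
R15 and S8 hold, so P30 follows (R6).
R17, S8, and P30 hold, so U23 follows (R5).
From P30 and R17, R8 gives W22.
From W22 and U23, R4 gives W15.
S13 would need V24 and W34 (R7), but V24 is never established. R37 would need S13 and P27 (R10), but S13 is never established. Q15 would need S13 and W22 (R9), but S13 is never established.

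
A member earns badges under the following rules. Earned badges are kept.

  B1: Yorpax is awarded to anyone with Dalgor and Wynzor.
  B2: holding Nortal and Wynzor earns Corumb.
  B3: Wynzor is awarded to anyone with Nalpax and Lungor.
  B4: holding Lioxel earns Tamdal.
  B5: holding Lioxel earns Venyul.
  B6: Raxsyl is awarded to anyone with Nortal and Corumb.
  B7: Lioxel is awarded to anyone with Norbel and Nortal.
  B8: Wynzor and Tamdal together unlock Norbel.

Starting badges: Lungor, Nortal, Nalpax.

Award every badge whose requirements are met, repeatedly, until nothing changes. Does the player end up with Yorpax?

Yorpax would need Dalgor and Wynzor (B1), but Dalgor is never earned.

No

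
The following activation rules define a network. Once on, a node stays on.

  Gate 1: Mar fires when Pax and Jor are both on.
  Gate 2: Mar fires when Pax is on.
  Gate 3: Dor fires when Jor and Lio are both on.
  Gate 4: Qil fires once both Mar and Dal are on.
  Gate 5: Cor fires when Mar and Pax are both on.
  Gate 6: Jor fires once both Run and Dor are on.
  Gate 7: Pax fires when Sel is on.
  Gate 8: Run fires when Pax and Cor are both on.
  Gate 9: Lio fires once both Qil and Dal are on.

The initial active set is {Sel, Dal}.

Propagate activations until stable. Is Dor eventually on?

Dor would need Jor and Lio (Gate 3), but Jor never turns on.

No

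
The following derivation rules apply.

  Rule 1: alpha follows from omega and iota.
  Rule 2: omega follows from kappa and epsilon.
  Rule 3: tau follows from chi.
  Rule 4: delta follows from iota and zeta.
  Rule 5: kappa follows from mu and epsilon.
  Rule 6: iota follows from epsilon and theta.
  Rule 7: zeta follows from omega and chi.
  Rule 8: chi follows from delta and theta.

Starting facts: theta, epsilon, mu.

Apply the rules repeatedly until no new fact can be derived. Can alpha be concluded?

From epsilon and theta, Rule 6 gives iota.
From mu and epsilon, Rule 5 gives kappa.
kappa and epsilon hold, so omega follows (Rule 2).
From omega and iota, Rule 1 gives alpha.

Yes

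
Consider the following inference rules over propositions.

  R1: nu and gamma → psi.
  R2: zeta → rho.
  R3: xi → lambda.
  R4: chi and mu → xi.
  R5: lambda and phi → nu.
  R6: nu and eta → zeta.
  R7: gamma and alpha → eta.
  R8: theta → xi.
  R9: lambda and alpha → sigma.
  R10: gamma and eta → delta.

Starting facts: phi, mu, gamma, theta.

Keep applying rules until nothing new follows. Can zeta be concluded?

No

zeta would need nu and eta (R6), but eta is never established.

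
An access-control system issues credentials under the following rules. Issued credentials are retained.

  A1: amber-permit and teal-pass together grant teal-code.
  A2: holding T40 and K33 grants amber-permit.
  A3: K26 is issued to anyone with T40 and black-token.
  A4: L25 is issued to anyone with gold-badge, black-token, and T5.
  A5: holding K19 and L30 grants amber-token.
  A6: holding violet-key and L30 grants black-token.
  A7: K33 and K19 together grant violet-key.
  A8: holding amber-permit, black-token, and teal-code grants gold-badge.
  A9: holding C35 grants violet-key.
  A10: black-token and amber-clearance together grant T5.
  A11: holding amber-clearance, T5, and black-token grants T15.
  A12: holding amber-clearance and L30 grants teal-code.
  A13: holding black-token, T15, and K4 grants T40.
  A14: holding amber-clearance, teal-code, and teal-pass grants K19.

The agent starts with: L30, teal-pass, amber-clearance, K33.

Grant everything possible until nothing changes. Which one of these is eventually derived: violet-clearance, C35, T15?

T15

Holding amber-clearance and L30 grants teal-code (A12).
Holding amber-clearance, teal-code, and teal-pass grants K19 (A14).
Holding K33 and K19 grants violet-key (A7).
Holding violet-key and L30 grants black-token (A6).
Holding black-token and amber-clearance grants T5 (A10).
Holding amber-clearance, T5, and black-token grants T15 (A11).
No rule produces C35, and it is not given. No rule produces violet-clearance, and it is not given.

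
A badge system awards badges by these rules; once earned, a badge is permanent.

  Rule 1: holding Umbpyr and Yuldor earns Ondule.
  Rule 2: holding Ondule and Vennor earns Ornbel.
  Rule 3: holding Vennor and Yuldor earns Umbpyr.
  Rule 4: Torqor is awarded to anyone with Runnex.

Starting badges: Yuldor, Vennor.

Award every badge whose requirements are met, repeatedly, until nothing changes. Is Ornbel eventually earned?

Yes

With Vennor and Yuldor, Umbpyr is earned (Rule 3).
With Umbpyr and Yuldor, Ondule is earned (Rule 1).
With Ondule and Vennor, Ornbel is earned (Rule 2).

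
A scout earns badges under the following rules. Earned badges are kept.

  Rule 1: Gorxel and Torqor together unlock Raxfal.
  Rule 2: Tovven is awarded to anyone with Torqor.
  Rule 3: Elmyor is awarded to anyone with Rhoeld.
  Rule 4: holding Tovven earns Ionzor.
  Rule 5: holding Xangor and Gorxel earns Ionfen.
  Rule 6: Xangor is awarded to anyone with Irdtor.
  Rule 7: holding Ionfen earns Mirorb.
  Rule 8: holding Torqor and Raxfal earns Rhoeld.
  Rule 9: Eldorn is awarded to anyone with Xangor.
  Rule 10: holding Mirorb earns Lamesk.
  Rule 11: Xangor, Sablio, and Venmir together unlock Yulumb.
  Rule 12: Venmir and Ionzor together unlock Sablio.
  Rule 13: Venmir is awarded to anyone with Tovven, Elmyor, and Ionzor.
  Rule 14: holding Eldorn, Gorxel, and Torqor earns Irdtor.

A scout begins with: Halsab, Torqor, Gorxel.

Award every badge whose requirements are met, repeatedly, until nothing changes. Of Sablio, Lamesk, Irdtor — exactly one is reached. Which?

Sablio

With Gorxel and Torqor, Raxfal is earned (Rule 1).
With Torqor, Tovven is earned (Rule 2).
With Tovven, Ionzor is earned (Rule 4).
With Torqor and Raxfal, Rhoeld is earned (Rule 8).
With Rhoeld, Elmyor is earned (Rule 3).
With Tovven, Elmyor, and Ionzor, Venmir is earned (Rule 13).
With Venmir and Ionzor, Sablio is earned (Rule 12).
Lamesk would need Mirorb (Rule 10), but Mirorb is never earned. Irdtor would need Eldorn, Gorxel, and Torqor (Rule 14), but Eldorn is never earned.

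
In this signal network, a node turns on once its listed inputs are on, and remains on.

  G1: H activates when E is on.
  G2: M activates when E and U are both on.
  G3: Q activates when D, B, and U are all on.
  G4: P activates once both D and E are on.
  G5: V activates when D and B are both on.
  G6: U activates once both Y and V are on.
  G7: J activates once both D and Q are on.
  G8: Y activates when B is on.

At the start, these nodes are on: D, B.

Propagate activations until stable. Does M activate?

M would need E and U (G2), but E never turns on.

No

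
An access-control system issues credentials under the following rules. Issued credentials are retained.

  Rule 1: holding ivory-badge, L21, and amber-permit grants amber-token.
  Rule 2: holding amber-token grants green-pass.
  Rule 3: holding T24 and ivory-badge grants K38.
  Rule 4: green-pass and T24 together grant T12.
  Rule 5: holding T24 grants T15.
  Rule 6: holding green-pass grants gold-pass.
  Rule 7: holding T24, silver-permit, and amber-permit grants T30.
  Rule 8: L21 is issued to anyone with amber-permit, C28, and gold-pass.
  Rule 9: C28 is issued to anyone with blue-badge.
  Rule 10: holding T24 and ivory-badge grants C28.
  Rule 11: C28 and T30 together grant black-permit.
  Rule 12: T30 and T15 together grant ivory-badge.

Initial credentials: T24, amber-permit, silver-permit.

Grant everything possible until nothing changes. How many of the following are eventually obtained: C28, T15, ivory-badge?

Holding T24, silver-permit, and amber-permit grants T30 (Rule 7).
Holding T24 grants T15 (Rule 5).
Holding T30 and T15 grants ivory-badge (Rule 12).
Holding T24 and ivory-badge grants C28 (Rule 10).
C28: reached.
T15: reached.
ivory-badge: reached.
All 3 are reached.

3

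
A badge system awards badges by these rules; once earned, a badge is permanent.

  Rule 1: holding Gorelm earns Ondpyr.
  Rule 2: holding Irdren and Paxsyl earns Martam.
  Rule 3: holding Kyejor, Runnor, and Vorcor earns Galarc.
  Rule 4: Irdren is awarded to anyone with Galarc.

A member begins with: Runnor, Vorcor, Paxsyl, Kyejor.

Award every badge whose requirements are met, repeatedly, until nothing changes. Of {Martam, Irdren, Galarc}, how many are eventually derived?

3

With Kyejor, Runnor, and Vorcor, Galarc is earned (Rule 3).
With Galarc, Irdren is earned (Rule 4).
With Irdren and Paxsyl, Martam is earned (Rule 2).
Martam: reached.
Irdren: reached.
Galarc: reached.
All 3 are reached.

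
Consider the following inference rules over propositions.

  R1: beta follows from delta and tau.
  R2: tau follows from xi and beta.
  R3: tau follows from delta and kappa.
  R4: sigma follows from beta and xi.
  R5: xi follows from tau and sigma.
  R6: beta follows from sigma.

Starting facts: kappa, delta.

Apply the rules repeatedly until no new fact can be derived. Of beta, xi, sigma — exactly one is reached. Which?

beta

delta and kappa hold, so tau follows (R3).
delta and tau hold, so beta follows (R1).
sigma would need beta and xi (R4), but xi is never established. xi would need tau and sigma (R5), but sigma is never established.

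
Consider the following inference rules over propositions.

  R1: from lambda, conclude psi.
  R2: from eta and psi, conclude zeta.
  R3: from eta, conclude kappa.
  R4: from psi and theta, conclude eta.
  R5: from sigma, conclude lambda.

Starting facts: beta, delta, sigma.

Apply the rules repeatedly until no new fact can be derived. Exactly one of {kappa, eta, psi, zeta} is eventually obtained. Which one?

From sigma, R5 gives lambda.
lambda holds, so psi follows (R1).
zeta would need eta and psi (R2), but eta is never established. eta would need psi and theta (R4), but theta is never established. kappa would need eta (R3), but eta is never established.

psi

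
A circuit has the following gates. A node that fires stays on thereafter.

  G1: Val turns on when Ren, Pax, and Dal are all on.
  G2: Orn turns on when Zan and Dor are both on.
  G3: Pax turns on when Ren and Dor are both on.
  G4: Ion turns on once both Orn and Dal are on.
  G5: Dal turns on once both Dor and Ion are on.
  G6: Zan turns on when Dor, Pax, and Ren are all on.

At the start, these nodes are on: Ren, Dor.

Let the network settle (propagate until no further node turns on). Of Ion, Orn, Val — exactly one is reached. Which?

G3: Ren and Dor on → Pax on.
Dor, Pax, and Ren are on, so Zan turns on (G6).
Zan and Dor are on, so Orn turns on (G2).
Val would need Ren, Pax, and Dal (G1), but Dal never turns on. Ion would need Orn and Dal (G4), but Dal never turns on.

Orn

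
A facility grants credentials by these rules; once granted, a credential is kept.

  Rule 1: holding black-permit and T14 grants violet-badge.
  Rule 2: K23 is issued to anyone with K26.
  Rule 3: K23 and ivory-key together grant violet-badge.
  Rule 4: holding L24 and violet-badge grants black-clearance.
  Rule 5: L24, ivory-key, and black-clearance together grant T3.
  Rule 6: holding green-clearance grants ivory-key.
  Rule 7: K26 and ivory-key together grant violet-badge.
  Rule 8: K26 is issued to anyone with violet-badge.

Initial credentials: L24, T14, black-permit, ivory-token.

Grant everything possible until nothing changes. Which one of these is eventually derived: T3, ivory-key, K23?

Holding black-permit and T14 grants violet-badge (Rule 1).
Holding violet-badge grants K26 (Rule 8).
Holding K26 grants K23 (Rule 2).
T3 would need L24, ivory-key, and black-clearance (Rule 5), but ivory-key is never granted. ivory-key would need green-clearance (Rule 6), but green-clearance is never granted.

K23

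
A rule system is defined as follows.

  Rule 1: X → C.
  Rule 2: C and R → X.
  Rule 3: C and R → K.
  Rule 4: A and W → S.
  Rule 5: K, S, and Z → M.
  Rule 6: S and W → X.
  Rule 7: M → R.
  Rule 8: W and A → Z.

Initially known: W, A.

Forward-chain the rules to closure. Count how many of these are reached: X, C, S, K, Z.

A and W hold, so S follows (Rule 4).
W and A hold, so Z follows (Rule 8).
From S and W, Rule 6 gives X.
From X, Rule 1 gives C.
X: reached.
C: reached.
S: reached.
K would need C and R (Rule 3), but R is never established.
Z: reached.
Reached: X, C, S, and Z — 4 of the 5.

4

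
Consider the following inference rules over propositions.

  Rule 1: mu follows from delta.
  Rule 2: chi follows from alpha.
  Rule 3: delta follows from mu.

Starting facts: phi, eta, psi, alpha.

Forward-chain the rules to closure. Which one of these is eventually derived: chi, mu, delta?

chi

alpha holds, so chi follows (Rule 2).
mu would need delta (Rule 1), but delta is never established. delta would need mu (Rule 3), but mu is never established.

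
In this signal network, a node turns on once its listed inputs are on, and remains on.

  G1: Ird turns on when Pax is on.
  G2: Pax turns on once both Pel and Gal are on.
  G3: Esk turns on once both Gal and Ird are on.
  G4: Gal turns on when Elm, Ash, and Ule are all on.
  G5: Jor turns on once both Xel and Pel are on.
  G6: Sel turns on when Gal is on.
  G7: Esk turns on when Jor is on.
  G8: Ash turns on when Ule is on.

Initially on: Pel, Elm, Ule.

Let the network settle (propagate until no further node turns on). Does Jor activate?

No

Jor would need Xel and Pel (G5), but Xel never turns on.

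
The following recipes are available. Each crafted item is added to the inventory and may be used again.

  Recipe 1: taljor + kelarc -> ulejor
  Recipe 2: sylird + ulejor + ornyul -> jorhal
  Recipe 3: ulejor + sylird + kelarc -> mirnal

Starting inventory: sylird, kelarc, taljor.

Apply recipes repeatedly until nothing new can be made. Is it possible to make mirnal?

Yes

taljor + kelarc -> ulejor (Recipe 1).
ulejor + sylird + kelarc -> mirnal (Recipe 3).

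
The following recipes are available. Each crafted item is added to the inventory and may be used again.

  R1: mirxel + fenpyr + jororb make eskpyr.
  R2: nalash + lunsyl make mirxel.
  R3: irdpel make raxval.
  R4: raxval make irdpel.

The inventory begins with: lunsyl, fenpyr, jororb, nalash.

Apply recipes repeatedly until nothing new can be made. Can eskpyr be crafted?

Yes

nalash + lunsyl → mirxel (R2).
mirxel + fenpyr + jororb → eskpyr (R1).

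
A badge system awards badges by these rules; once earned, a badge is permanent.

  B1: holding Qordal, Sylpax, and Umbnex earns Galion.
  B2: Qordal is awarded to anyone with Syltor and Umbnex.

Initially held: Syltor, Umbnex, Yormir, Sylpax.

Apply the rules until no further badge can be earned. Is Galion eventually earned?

Yes

With Syltor and Umbnex, Qordal is earned (B2).
With Qordal, Sylpax, and Umbnex, Galion is earned (B1).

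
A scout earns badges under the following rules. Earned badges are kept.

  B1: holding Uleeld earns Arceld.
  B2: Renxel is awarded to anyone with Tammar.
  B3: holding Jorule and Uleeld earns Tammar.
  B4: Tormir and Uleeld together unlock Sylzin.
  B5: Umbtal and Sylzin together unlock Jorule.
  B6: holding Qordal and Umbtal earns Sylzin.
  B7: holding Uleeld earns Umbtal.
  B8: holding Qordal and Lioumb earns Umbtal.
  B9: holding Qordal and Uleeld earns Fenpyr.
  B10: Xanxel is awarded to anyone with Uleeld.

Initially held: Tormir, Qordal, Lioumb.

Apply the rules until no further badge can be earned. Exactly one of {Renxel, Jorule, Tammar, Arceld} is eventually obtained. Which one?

With Qordal and Lioumb, Umbtal is earned (B8).
With Qordal and Umbtal, Sylzin is earned (B6).
With Umbtal and Sylzin, Jorule is earned (B5).
Renxel would need Tammar (B2), but Tammar is never earned. Arceld would need Uleeld (B1), but Uleeld is never earned. Tammar would need Jorule and Uleeld (B3), but Uleeld is never earned.

Jorule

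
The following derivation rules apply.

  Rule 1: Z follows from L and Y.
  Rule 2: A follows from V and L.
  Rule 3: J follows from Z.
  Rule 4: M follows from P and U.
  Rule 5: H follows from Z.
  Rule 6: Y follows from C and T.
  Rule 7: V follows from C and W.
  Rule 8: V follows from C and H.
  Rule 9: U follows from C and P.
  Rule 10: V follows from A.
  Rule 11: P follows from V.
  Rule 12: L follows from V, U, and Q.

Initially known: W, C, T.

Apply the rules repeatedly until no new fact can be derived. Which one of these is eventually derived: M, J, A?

C and W hold, so V follows (Rule 7).
From V, Rule 11 gives P.
C and P hold, so U follows (Rule 9).
From P and U, Rule 4 gives M.
A would need V and L (Rule 2), but L is never established. J would need Z (Rule 3), but Z is never established.

M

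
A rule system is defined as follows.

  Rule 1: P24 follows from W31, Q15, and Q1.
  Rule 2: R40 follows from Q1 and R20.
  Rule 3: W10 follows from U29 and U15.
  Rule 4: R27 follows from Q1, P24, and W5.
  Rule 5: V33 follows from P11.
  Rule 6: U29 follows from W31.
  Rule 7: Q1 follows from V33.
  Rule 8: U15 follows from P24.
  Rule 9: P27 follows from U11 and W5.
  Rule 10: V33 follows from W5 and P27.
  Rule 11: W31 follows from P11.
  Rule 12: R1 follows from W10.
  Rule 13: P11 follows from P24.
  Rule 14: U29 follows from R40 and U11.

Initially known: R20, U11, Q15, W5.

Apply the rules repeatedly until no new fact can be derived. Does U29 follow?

Yes

From U11 and W5, Rule 9 gives P27.
W5 and P27 hold, so V33 follows (Rule 10).
From V33, Rule 7 gives Q1.
From Q1 and R20, Rule 2 gives R40.
R40 and U11 hold, so U29 follows (Rule 14).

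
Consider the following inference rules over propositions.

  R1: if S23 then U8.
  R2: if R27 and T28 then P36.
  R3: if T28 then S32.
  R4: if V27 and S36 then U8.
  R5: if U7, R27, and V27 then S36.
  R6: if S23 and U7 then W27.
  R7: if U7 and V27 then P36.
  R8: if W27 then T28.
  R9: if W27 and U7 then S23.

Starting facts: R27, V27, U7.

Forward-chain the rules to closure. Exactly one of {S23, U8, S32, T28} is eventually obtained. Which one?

U7, R27, and V27 hold, so S36 follows (R5).
From V27 and S36, R4 gives U8.
T28 would need W27 (R8), but W27 is never established. S23 would need W27 and U7 (R9), but W27 is never established. S32 would need T28 (R3), but T28 is never established.

U8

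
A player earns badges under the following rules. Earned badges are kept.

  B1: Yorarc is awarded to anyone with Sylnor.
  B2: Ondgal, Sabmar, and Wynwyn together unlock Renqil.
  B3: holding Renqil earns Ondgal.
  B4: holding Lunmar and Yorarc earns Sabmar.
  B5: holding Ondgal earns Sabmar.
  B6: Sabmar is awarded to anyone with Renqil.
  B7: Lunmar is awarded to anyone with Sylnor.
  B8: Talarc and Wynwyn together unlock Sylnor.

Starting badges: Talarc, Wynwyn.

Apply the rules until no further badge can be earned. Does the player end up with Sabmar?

Yes

With Talarc and Wynwyn, Sylnor is earned (B8).
With Sylnor, Lunmar is earned (B7).
With Sylnor, Yorarc is earned (B1).
With Lunmar and Yorarc, Sabmar is earned (B4).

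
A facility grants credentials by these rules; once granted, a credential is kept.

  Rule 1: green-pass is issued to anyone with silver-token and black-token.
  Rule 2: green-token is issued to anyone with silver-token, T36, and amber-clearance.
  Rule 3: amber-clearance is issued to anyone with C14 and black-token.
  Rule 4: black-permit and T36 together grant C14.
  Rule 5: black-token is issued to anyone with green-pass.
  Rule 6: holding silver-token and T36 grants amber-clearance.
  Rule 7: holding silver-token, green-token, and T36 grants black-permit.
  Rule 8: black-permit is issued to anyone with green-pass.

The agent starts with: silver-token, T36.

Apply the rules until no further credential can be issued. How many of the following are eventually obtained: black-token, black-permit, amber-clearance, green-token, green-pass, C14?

4

Holding silver-token and T36 grants amber-clearance (Rule 6).
Holding silver-token, T36, and amber-clearance grants green-token (Rule 2).
Holding silver-token, green-token, and T36 grants black-permit (Rule 7).
Holding black-permit and T36 grants C14 (Rule 4).
black-token would need green-pass (Rule 5), but green-pass is never granted.
black-permit: reached.
amber-clearance: reached.
green-token: reached.
green-pass would need silver-token and black-token (Rule 1), but black-token is never granted.
C14: reached.
Reached: black-permit, amber-clearance, green-token, and C14 — 4 of the 6.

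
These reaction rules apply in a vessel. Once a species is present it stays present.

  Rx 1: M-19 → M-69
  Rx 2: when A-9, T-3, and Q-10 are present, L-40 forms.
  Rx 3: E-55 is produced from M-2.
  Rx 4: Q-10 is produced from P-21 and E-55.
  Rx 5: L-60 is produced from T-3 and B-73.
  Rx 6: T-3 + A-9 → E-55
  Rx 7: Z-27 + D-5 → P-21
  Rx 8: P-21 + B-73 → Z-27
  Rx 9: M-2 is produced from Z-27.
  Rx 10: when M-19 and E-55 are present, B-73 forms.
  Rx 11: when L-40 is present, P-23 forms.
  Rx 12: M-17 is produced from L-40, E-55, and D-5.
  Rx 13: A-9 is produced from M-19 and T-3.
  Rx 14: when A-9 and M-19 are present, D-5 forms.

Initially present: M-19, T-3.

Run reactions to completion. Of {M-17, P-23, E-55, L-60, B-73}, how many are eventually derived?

M-19 and T-3 present → A-9 forms (Rx 13).
T-3 and A-9 present → E-55 forms (Rx 6).
M-19 and E-55 present → B-73 forms (Rx 10).
T-3 and B-73 present → L-60 forms (Rx 5).
M-17 would need L-40, E-55, and D-5 (Rx 12), but L-40 never forms.
P-23 would need L-40 (Rx 11), but L-40 never forms.
E-55: reached.
L-60: reached.
B-73: reached.
Reached: E-55, L-60, and B-73 — 3 of the 5.

3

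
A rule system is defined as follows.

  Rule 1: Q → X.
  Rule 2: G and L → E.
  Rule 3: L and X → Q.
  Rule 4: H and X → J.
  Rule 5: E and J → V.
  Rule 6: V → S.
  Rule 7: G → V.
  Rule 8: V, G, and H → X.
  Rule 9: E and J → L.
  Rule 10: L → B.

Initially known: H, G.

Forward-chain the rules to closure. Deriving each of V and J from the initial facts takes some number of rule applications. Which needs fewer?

V: From G, Rule 7 gives V. [1 rule application]
J: From G, Rule 7 gives V. V, G, and H hold, so X follows (Rule 8). From H and X, Rule 4 gives J. [3 rule applications]
V needs fewer.

V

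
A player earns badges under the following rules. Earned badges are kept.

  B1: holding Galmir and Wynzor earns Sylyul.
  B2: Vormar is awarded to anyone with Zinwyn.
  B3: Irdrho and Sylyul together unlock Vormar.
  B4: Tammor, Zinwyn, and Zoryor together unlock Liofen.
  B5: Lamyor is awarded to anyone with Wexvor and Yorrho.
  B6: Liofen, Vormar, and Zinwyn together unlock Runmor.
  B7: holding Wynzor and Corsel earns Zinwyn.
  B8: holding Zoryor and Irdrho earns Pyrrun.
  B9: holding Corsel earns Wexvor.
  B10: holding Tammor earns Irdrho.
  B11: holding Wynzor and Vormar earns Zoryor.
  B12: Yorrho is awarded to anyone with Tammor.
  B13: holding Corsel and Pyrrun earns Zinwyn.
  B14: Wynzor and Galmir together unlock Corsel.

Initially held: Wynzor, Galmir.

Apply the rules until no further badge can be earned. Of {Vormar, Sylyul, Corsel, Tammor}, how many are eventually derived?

With Galmir and Wynzor, Sylyul is earned (B1).
With Wynzor and Galmir, Corsel is earned (B14).
With Wynzor and Corsel, Zinwyn is earned (B7).
With Zinwyn, Vormar is earned (B2).
Vormar: reached.
Sylyul: reached.
Corsel: reached.
No rule produces Tammor, and it is not given.
Reached: Vormar, Sylyul, and Corsel — 3 of the 4.

3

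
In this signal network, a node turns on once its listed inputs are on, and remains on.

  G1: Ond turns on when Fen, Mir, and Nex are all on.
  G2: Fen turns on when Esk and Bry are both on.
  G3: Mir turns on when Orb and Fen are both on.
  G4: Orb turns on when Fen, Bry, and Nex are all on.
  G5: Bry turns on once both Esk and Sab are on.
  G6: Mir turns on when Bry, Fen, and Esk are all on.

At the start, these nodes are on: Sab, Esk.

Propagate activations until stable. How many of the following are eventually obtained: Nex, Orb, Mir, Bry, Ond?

2

G5: Esk and Sab on → Bry on.
Esk and Bry are on, so Fen turns on (G2).
Bry, Fen, and Esk are on, so Mir turns on (G6).
No rule produces Nex, and it is not given.
Orb would need Fen, Bry, and Nex (G4), but Nex never turns on.
Mir: reached.
Bry: reached.
Ond would need Fen, Mir, and Nex (G1), but Nex never turns on.
Reached: Mir and Bry — 2 of the 5.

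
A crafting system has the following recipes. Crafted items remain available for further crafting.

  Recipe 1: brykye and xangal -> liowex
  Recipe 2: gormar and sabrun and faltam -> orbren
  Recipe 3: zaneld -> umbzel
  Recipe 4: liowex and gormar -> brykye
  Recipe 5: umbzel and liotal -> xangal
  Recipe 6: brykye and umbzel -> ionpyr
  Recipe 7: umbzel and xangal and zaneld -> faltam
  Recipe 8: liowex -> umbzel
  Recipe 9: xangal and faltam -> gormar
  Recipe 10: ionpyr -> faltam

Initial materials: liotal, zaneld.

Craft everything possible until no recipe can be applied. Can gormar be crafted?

Yes

Using Recipe 3, zaneld makes umbzel.
Using Recipe 5, umbzel and liotal make xangal.
umbzel and xangal and zaneld -> faltam (Recipe 7).
xangal and faltam -> gormar (Recipe 9).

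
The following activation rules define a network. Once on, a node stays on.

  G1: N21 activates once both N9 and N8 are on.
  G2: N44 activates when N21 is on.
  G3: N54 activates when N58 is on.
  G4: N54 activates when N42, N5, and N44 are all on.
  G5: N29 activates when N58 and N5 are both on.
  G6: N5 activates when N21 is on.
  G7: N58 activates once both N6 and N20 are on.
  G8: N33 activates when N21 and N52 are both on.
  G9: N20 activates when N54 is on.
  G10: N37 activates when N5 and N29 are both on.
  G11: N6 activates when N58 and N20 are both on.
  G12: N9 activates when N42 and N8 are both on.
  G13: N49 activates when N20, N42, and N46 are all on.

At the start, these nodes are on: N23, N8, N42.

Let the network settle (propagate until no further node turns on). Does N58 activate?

No

N58 would need N6 and N20 (G7), but N6 never turns on.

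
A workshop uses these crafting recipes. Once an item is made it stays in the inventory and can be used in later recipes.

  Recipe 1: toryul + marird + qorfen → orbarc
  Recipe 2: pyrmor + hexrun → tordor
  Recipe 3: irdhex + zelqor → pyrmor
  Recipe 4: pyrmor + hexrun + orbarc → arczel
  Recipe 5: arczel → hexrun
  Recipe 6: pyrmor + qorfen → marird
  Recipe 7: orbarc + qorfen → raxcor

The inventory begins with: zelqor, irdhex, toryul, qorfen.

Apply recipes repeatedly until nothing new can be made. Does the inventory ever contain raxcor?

Yes

irdhex + zelqor → pyrmor (Recipe 3).
pyrmor + qorfen → marird (Recipe 6).
toryul + marird + qorfen → orbarc (Recipe 1).
Using Recipe 7, orbarc and qorfen make raxcor.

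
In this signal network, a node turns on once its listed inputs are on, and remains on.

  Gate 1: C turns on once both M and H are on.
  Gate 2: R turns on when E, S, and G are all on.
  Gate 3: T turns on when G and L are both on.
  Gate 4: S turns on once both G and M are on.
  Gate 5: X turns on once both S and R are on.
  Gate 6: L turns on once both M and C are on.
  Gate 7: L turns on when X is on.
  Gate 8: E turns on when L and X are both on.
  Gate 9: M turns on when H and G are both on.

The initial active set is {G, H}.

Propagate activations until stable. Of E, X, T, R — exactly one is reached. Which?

H and G are on, so M turns on (Gate 9).
M and H are on, so C turns on (Gate 1).
Gate 6: M and C on → L on.
Gate 3: G and L on → T on.
R would need E, S, and G (Gate 2), but E never turns on. E would need L and X (Gate 8), but X never turns on. X would need S and R (Gate 5), but R never turns on.

T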